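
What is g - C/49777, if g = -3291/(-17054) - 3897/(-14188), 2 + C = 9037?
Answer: 132547935697/463236540004 ≈ 0.28613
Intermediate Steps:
C = 9035 (C = -2 + 9037 = 9035)
g = 56576073/120981076 (g = -3291*(-1/17054) - 3897*(-1/14188) = 3291/17054 + 3897/14188 = 56576073/120981076 ≈ 0.46764)
g - C/49777 = 56576073/120981076 - 9035/49777 = 56576073/120981076 - 1*695/3829 = 56576073/120981076 - 695/3829 = 132547935697/463236540004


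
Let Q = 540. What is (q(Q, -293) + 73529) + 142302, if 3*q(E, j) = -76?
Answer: 647417/3 ≈ 2.1581e+5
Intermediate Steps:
q(E, j) = -76/3 (q(E, j) = (1/3)*(-76) = -76/3)
(q(Q, -293) + 73529) + 142302 = (-76/3 + 73529) + 142302 = 220511/3 + 142302 = 647417/3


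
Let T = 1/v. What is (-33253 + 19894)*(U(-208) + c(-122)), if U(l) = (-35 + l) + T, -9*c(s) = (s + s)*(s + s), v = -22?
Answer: 6046795495/66 ≈ 9.1618e+7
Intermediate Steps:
T = -1/22 (T = 1/(-22) = -1/22 ≈ -0.045455)
c(s) = -4*s²/9 (c(s) = -(s + s)*(s + s)/9 = -2*s*2*s/9 = -4*s²/9)
U(l) = -771/22 + l (U(l) = (-35 + l) - 1/22 = -771/22 + l)
(-33253 + 19894)*(U(-208) + c(-122)) = (-33253 + 19894)*((-771/22 - 208) - 4/9*(-122)²) = -13359*(-5347/22 - 4/9*14884) = -13359*(-5347/22 - 59536/9) = -13359*(-1357915/198) = 6046795495/66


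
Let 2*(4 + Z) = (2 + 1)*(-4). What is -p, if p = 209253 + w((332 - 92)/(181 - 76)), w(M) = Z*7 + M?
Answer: -1464297/7 ≈ -2.0919e+5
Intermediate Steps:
Z = -10 (Z = -4 + ((2 + 1)*(-4))/2 = -4 + (3*(-4))/2 = -4 + (½)*(-12) = -4 - 6 = -10)
w(M) = -70 + M (w(M) = -10*7 + M = -70 + M)
p = 1464297/7 (p = 209253 + (-70 + (332 - 92)/(181 - 76)) = 209253 + (-70 + 240/105) = 209253 + (-70 + 240*(1/105)) = 209253 + (-70 + 16/7) = 209253 - 474/7 = 1464297/7 ≈ 2.0919e+5)
-p = -1*1464297/7 = -1464297/7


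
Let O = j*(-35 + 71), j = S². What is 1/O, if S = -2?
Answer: 1/144 ≈ 0.0069444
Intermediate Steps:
j = 4 (j = (-2)² = 4)
O = 144 (O = 4*(-35 + 71) = 4*36 = 144)
1/O = 1/144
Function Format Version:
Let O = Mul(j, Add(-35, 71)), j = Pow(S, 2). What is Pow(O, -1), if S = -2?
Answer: Rational(1, 144) ≈ 0.0069444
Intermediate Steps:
j = 4 (j = Pow(-2, 2) = 4)
O = 144 (O = Mul(4, Add(-35, 71)) = Mul(4, 36) = 144)
Pow(O, -1) = Pow(144, -1) = Rational(1, 144)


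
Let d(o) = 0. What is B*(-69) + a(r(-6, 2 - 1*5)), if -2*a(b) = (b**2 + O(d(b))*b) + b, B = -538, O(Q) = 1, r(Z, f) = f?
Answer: 74241/2 ≈ 37121.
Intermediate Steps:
a(b) = -b - b**2/2 (a(b) = -((b**2 + 1*b) + b)/2 = -((b**2 + b) + b)/2 = -((b + b**2) + b)/2 = -(b**2 + 2*b)/2 = -b - b**2/2)
B*(-69) + a(r(-6, 2 - 1*5)) = -538*(-69) - (2 - 1*5)*(2 + (2 - 1*5))/2 = 37122 - (2 - 5)*(2 + (2 - 5))/2 = 37122 - 1/2*(-3)*(2 - 3) = 37122 - 1/2*(-3)*(-1) = 37122 - 3/2 = 74241/2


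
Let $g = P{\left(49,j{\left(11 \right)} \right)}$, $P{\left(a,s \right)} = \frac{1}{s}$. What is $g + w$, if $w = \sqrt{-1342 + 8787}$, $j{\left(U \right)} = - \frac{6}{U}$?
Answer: $- \frac{11}{6} + \sqrt{7445} \approx 84.451$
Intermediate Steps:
$w = \sqrt{7445} \approx 86.284$
$g = - \frac{11}{6}$ ($g = \frac{1}{\left(-6\right) \frac{1}{11}} = \frac{1}{- \frac{6}{11}} = - \frac{11}{6} \approx -1.8333$)
$g + w = - \frac{11}{6} + \sqrt{7445}$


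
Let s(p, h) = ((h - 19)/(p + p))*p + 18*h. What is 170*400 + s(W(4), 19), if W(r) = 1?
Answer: 68342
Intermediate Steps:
s(p, h) = -19/2 + 37*h/2 (s(p, h) = ((-19 + h)/((2*p)))*p + 18*h = ((-19 + h)*(1/(2*p)))*p + 18*h = ((-19 + h)/(2*p))*p + 18*h = (-19/2 + h/2) + 18*h = -19/2 + 37*h/2)
170*400 + s(W(4), 19) = 170*400 + (-19/2 + (37/2)*19) = 68000 + (-19/2 + 703/2) = 68000 + 342 = 68342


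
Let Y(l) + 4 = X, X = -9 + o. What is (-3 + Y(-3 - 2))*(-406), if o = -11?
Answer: 10962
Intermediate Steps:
X = -20 (X = -9 - 11 = -20)
Y(l) = -24 (Y(l) = -4 - 20 = -24)
(-3 + Y(-3 - 2))*(-406) = (-3 - 24)*(-406) = -27*(-406) = 10962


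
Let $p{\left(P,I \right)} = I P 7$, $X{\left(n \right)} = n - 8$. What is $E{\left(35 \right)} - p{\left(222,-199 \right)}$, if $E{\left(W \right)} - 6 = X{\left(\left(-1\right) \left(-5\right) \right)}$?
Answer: $309249$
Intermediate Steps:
$X{\left(n \right)} = -8 + n$
$p{\left(P,I \right)} = 7 I P$
$E{\left(W \right)} = 3$ ($E{\left(W \right)} = 6 - 3 = 3$)
$E{\left(35 \right)} - p{\left(222,-199 \right)} = 3 - 7 \left(-199\right) 222 = 3 - -309246 = 3 + 309246 = 309249$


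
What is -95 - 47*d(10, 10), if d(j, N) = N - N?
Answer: -95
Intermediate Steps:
d(j, N) = 0
-95 - 47*d(10, 10) = -95 - 47*0 = -95 + 0 = -95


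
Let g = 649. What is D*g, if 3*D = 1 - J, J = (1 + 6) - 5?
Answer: -649/3 ≈ -216.33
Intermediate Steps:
J = 2 (J = 7 - 5 = 2)
D = -⅓ (D = (1 - 1*2)/3 = (1 - 2)/3 = (⅓)*(-1) = -⅓ ≈ -0.33333)
D*g = -⅓*649 = -649/3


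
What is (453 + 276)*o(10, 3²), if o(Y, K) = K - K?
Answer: 0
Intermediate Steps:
o(Y, K) = 0
(453 + 276)*o(10, 3²) = (453 + 276)*0 = 729*0 = 0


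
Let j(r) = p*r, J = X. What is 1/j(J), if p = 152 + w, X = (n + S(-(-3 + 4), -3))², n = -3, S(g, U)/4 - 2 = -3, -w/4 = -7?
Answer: 1/8820 ≈ 0.00011338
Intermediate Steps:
w = 28 (w = -4*(-7) = 28)
S(g, U) = -4 (S(g, U) = 8 + 4*(-3) = 8 - 12 = -4)
X = 49 (X = (-3 - 4)² = (-7)² = 49)
J = 49
p = 180 (p = 152 + 28 = 180)
j(r) = 180*r
1/j(J) = 1/(180*49) = 1/8820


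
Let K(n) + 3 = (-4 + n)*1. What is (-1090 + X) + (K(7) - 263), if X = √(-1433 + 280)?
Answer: -1353 + I*√1153 ≈ -1353.0 + 33.956*I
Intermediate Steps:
K(n) = -7 + n (K(n) = -3 + (-4 + n)*1 = -3 + (-4 + n) = -7 + n)
X = I*√1153 (X = √(-1153) = I*√1153 ≈ 33.956*I)
(-1090 + X) + (K(7) - 263) = (-1090 + I*√1153) + ((-7 + 7) - 263) = (-1090 + I*√1153) + (0 - 263) = (-1090 + I*√1153) - 263 = -1353 + I*√1153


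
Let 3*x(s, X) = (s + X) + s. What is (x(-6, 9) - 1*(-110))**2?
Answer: 11881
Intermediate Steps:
x(s, X) = X/3 + 2*s/3 (x(s, X) = ((s + X) + s)/3 = ((X + s) + s)/3 = (X + 2*s)/3 = X/3 + 2*s/3)
(x(-6, 9) - 1*(-110))**2 = (((1/3)*9 + (2/3)*(-6)) - 1*(-110))**2 = ((3 - 4) + 110)**2 = (-1 + 110)**2 = 109**2 = 11881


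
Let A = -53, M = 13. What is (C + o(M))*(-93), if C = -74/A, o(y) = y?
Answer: -70959/53 ≈ -1338.8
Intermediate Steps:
C = 74/53 (C = -74/(-53) = -74*(-1/53) = 74/53 ≈ 1.3962)
(C + o(M))*(-93) = (74/53 + 13)*(-93) = (763/53)*(-93) = -70959/53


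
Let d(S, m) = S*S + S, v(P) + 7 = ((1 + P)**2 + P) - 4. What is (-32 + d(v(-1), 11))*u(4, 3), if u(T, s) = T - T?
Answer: 0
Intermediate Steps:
u(T, s) = 0
v(P) = -11 + P + (1 + P)**2 (v(P) = -7 + (((1 + P)**2 + P) - 4) = -7 + ((P + (1 + P)**2) - 4) = -7 + (-4 + P + (1 + P)**2) = -11 + P + (1 + P)**2)
d(S, m) = S + S**2 (d(S, m) = S**2 + S = S + S**2)
(-32 + d(v(-1), 11))*u(4, 3) = (-32 + (-11 - 1 + (1 - 1)**2)*(1 + (-11 - 1 + (1 - 1)**2)))*0 = (-32 + (-11 - 1 + 0**2)*(1 + (-11 - 1 + 0**2)))*0 = (-32 + (-11 - 1 + 0)*(1 + (-11 - 1 + 0)))*0 = (-32 - 12*(1 - 12))*0 = (-32 - 12*(-11))*0 = (-32 + 132)*0 = 100*0 = 0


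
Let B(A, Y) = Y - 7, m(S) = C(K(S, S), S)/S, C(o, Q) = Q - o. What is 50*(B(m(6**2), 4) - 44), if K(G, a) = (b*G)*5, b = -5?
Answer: -2350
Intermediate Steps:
K(G, a) = -25*G (K(G, a) = -5*G*5 = -25*G)
m(S) = 26 (m(S) = (S - (-25)*S)/S = (S + 25*S)/S = (26*S)/S = 26)
B(A, Y) = -7 + Y
50*(B(m(6**2), 4) - 44) = 50*((-7 + 4) - 44) = 50*(-3 - 44) = 50*(-47) = -2350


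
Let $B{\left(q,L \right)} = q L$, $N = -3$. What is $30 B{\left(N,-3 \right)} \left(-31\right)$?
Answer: $-8370$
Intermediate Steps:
$B{\left(q,L \right)} = L q$
$30 B{\left(N,-3 \right)} \left(-31\right) = 30 \left(\left(-3\right) \left(-3\right)\right) \left(-31\right) = 30 \cdot 9 \left(-31\right) = 270 \left(-31\right) = -8370$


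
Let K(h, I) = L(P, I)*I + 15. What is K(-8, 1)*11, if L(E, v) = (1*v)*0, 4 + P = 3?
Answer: 165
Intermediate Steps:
P = -1 (P = -4 + 3 = -1)
L(E, v) = 0 (L(E, v) = v*0 = 0)
K(h, I) = 15 (K(h, I) = 0*I + 15 = 0 + 15 = 15)
K(-8, 1)*11 = 15*11 = 165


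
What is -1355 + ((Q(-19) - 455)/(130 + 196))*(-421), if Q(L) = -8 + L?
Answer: -119404/163 ≈ -732.54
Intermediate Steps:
-1355 + ((Q(-19) - 455)/(130 + 196))*(-421) = -1355 + (((-8 - 19) - 455)/(130 + 196))*(-421) = -1355 + ((-27 - 455)/326)*(-421) = -1355 - 482*1/326*(-421) = -1355 - 241/163*(-421) = -1355 + 101461/163 = -119404/163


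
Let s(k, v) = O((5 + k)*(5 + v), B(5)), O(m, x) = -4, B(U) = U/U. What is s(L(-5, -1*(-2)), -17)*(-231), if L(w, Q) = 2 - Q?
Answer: 924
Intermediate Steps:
B(U) = 1
s(k, v) = -4
s(L(-5, -1*(-2)), -17)*(-231) = -4*(-231) = 924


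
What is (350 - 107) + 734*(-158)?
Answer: -115729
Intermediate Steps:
(350 - 107) + 734*(-158) = 243 - 115972 = -115729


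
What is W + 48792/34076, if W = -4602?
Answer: -39192240/8519 ≈ -4600.6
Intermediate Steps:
W + 48792/34076 = -4602 + 48792/34076 = -4602 + 48792*(1/34076) = -4602 + 12198/8519 = -39192240/8519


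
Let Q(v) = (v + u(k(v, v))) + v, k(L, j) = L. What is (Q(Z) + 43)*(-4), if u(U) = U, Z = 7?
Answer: -256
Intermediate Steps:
Q(v) = 3*v (Q(v) = (v + v) + v = 2*v + v = 3*v)
(Q(Z) + 43)*(-4) = (3*7 + 43)*(-4) = (21 + 43)*(-4) = 64*(-4) = -256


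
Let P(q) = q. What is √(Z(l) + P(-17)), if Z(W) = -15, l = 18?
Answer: 4*I*√2 ≈ 5.6569*I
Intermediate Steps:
√(Z(l) + P(-17)) = √(-15 - 17) = √(-32) = 4*I*√2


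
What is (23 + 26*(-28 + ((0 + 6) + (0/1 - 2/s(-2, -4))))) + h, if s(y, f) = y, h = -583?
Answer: -1106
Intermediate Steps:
(23 + 26*(-28 + ((0 + 6) + (0/1 - 2/s(-2, -4))))) + h = (23 + 26*(-28 + ((0 + 6) + (0/1 - 2/(-2))))) - 583 = (23 + 26*(-28 + (6 + (0*1 - 2*(-½))))) - 583 = (23 + 26*(-28 + (6 + (0 + 1)))) - 583 = (23 + 26*(-28 + (6 + 1))) - 583 = (23 + 26*(-28 + 7)) - 583 = (23 + 26*(-21)) - 583 = (23 - 546) - 583 = -523 - 583 = -1106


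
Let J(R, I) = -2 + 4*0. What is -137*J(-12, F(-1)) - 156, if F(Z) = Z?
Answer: 118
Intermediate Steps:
J(R, I) = -2 (J(R, I) = -2 + 0 = -2)
-137*J(-12, F(-1)) - 156 = -137*(-2) - 156 = 274 - 156 = 118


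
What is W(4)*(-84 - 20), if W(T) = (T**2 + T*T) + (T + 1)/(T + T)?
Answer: -3393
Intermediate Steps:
W(T) = 2*T**2 + (1 + T)/(2*T) (W(T) = (T**2 + T**2) + (1 + T)/((2*T)) = 2*T**2 + (1 + T)*(1/(2*T)) = 2*T**2 + (1 + T)/(2*T))
W(4)*(-84 - 20) = ((1/2)*(1 + 4 + 4*4**3)/4)*(-84 - 20) = ((1/2)*(1/4)*(1 + 4 + 4*64))*(-104) = ((1/2)*(1/4)*(1 + 4 + 256))*(-104) = ((1/2)*(1/4)*261)*(-104) = (261/8)*(-104) = -3393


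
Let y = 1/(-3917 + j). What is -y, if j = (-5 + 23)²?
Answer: 1/3593 ≈ 0.00027832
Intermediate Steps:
j = 324 (j = 18² = 324)
y = -1/3593 (y = 1/(-3917 + 324) = 1/(-3593) = -1/3593 ≈ -0.00027832)
-y = -1*(-1/3593) = 1/3593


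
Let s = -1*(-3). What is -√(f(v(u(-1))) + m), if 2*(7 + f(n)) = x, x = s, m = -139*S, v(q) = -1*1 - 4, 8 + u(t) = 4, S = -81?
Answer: -√45014/2 ≈ -106.08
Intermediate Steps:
u(t) = -4 (u(t) = -8 + 4 = -4)
v(q) = -5 (v(q) = -1 - 4 = -5)
s = 3
m = 11259 (m = -139*(-81) = 11259)
x = 3
f(n) = -11/2 (f(n) = -7 + (½)*3 = -7 + 3/2 = -11/2)
-√(f(v(u(-1))) + m) = -√(-11/2 + 11259) = -√(22507/2) = -√45014/2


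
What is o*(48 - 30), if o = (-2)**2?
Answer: 72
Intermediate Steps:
o = 4
o*(48 - 30) = 4*(48 - 30) = 4*18 = 72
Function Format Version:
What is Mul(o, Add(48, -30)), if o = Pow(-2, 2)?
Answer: 72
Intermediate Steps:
o = 4
Mul(o, Add(48, -30)) = Mul(4, Add(48, -30)) = Mul(4, 18) = 72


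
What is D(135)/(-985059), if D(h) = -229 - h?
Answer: 364/985059 ≈ 0.00036952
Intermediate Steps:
D(135)/(-985059) = (-229 - 1*135)/(-985059) = (-229 - 135)*(-1/985059) = -364*(-1/985059) = 364/985059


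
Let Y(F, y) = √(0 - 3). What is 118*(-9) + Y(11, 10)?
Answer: -1062 + I*√3 ≈ -1062.0 + 1.732*I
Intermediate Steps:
Y(F, y) = I*√3 (Y(F, y) = √(-3) = I*√3)
118*(-9) + Y(11, 10) = 118*(-9) + I*√3 = -1062 + I*√3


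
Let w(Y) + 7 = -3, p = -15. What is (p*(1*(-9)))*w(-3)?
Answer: -1350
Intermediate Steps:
w(Y) = -10 (w(Y) = -7 - 3 = -10)
(p*(1*(-9)))*w(-3) = -15*(-9)*(-10) = 135*(-10) = -1350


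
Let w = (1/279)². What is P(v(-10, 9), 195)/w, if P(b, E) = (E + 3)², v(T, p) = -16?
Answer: 3051678564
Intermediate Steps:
P(b, E) = (3 + E)²
w = 1/77841 (w = (1/279)² = 1/77841 ≈ 1.2847e-5)
P(v(-10, 9), 195)/w = (3 + 195)²/(1/77841) = 198²*77841 = 39204*77841 = 3051678564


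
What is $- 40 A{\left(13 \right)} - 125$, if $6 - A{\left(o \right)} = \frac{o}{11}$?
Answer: $- \frac{3495}{11} \approx -317.73$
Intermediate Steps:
$A{\left(o \right)} = 6 - \frac{o}{11}$
$- 40 A{\left(13 \right)} - 125 = - 40 \left(6 - \frac{13}{11}\right) - 125 = \left(-40\right) \frac{53}{11} - 125 = - \frac{2120}{11} - 125 = - \frac{3495}{11}$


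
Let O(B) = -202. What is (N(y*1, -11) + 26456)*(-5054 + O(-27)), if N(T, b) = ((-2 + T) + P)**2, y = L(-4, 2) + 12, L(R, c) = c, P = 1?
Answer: -139941000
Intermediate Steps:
y = 14 (y = 2 + 12 = 14)
N(T, b) = (-1 + T)**2 (N(T, b) = ((-2 + T) + 1)**2 = (-1 + T)**2)
(N(y*1, -11) + 26456)*(-5054 + O(-27)) = ((-1 + 14*1)**2 + 26456)*(-5054 - 202) = ((-1 + 14)**2 + 26456)*(-5256) = (13**2 + 26456)*(-5256) = (169 + 26456)*(-5256) = 26625*(-5256) = -139941000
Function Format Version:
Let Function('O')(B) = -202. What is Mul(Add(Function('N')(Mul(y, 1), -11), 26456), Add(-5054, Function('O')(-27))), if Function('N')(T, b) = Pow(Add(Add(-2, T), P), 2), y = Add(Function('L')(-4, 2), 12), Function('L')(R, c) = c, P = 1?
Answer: -139941000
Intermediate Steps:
y = 14 (y = Add(2, 12) = 14)
Function('N')(T, b) = Pow(Add(-1, T), 2) (Function('N')(T, b) = Pow(Add(Add(-2, T), 1), 2) = Pow(Add(-1, T), 2))
Mul(Add(Function('N')(Mul(y, 1), -11), 26456), Add(-5054, Function('O')(-27))) = Mul(Add(Pow(Add(-1, Mul(14, 1)), 2), 26456), Add(-5054, -202)) = Mul(Add(Pow(Add(-1, 14), 2), 26456), -5256) = Mul(Add(Pow(13, 2), 26456), -5256) = Mul(Add(169, 26456), -5256) = Mul(26625, -5256) = -139941000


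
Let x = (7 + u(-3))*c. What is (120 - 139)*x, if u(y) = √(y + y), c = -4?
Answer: 532 + 76*I*√6 ≈ 532.0 + 186.16*I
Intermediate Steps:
u(y) = √2*√y (u(y) = √(2*y) = √2*√y)
x = -28 - 4*I*√6 (x = (7 + √2*√(-3))*(-4) = (7 + √2*(I*√3))*(-4) = (7 + I*√6)*(-4) = -28 - 4*I*√6 ≈ -28.0 - 9.798*I)
(120 - 139)*x = (120 - 139)*(-28 - 4*I*√6) = -19*(-28 - 4*I*√6) = 532 + 76*I*√6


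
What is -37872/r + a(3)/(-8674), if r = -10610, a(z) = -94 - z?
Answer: 164765449/46015570 ≈ 3.5806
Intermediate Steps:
-37872/r + a(3)/(-8674) = -37872/(-10610) + (-94 - 1*3)/(-8674) = -37872*(-1/10610) + (-94 - 3)*(-1/8674) = 18936/5305 - 97*(-1/8674) = 18936/5305 + 97/8674 = 164765449/46015570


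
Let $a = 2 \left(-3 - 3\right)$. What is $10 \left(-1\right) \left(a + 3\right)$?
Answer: $90$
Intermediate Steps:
$a = -12$ ($a = 2 \left(-6\right) = -12$)
$10 \left(-1\right) \left(a + 3\right) = 10 \left(-1\right) \left(-12 + 3\right) = \left(-10\right) \left(-9\right) = 90$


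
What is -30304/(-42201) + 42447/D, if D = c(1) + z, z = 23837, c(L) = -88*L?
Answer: 2510995543/1002231549 ≈ 2.5054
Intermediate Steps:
D = 23749 (D = -88*1 + 23837 = -88 + 23837 = 23749)
-30304/(-42201) + 42447/D = -30304/(-42201) + 42447/23749 = -30304*(-1/42201) + 42447*(1/23749) = 30304/42201 + 42447/23749 = 2510995543/1002231549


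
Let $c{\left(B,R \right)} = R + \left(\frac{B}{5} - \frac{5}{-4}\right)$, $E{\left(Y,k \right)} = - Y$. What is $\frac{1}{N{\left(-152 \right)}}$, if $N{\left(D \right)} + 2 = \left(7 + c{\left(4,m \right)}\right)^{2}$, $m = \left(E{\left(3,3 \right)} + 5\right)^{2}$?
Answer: $\frac{400}{67321} \approx 0.0059417$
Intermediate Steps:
$m = 4$ ($m = \left(\left(-1\right) 3 + 5\right)^{2} = \left(-3 + 5\right)^{2} = 2^{2} = 4$)
$c{\left(B,R \right)} = \frac{5}{4} + R + \frac{B}{5}$ ($c{\left(B,R \right)} = R + \left(B \frac{1}{5} - - \frac{5}{4}\right) = R + \left(\frac{B}{5} + \frac{5}{4}\right) = R + \left(\frac{5}{4} + \frac{B}{5}\right) = \frac{5}{4} + R + \frac{B}{5}$)
$N{\left(D \right)} = \frac{67321}{400}$ ($N{\left(D \right)} = -2 + \left(7 + \left(\frac{5}{4} + 4 + \frac{1}{5} \cdot 4\right)\right)^{2} = -2 + \left(7 + \left(\frac{5}{4} + 4 + \frac{4}{5}\right)\right)^{2} = -2 + \left(7 + \frac{121}{20}\right)^{2} = -2 + \left(\frac{261}{20}\right)^{2} = -2 + \frac{68121}{400} = \frac{67321}{400}$)
$\frac{1}{N{\left(-152 \right)}} = \frac{1}{\frac{67321}{400}} = \frac{400}{67321}$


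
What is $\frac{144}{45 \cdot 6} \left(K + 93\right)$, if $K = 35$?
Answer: $\frac{1024}{15} \approx 68.267$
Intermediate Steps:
$\frac{144}{45 \cdot 6} \left(K + 93\right) = \frac{144}{45 \cdot 6} \left(35 + 93\right) = \frac{144}{270} \cdot 128 = 144 \cdot \frac{1}{270} \cdot 128 = \frac{8}{15} \cdot 128 = \frac{1024}{15}$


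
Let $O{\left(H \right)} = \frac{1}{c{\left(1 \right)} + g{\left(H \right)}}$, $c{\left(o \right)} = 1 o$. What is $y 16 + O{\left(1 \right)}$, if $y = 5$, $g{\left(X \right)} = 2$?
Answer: $\frac{241}{3} \approx 80.333$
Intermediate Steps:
$c{\left(o \right)} = o$
$O{\left(H \right)} = \frac{1}{3}$ ($O{\left(H \right)} = \frac{1}{1 + 2} = \frac{1}{3}$)
$y 16 + O{\left(1 \right)} = 5 \cdot 16 + \frac{1}{3} = 80 + \frac{1}{3} = \frac{241}{3}$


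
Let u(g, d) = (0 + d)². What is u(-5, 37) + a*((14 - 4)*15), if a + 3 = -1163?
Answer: -173531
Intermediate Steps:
u(g, d) = d²
a = -1166 (a = -3 - 1163 = -1166)
u(-5, 37) + a*((14 - 4)*15) = 37² - 1166*(14 - 4)*15 = 1369 - 11660*15 = 1369 - 1166*150 = 1369 - 174900 = -173531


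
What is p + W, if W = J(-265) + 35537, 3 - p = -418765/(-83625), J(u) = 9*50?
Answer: 601848997/16725 ≈ 35985.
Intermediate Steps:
J(u) = 450
p = -33578/16725 (p = 3 - (-418765)/(-83625) = 3 - (-418765)*(-1)/83625 = 3 - 1*83753/16725 = 3 - 83753/16725 = -33578/16725 ≈ -2.0077)
W = 35987 (W = 450 + 35537 = 35987)
p + W = -33578/16725 + 35987 = 601848997/16725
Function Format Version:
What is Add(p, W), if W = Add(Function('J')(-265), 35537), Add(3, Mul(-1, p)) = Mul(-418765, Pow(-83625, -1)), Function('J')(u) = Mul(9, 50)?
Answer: Rational(601848997, 16725) ≈ 35985.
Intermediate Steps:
Function('J')(u) = 450
p = Rational(-33578, 16725) (p = Add(3, Mul(-1, Mul(-418765, Pow(-83625, -1)))) = Add(3, Mul(-1, Mul(-418765, Rational(-1, 83625)))) = Add(3, Mul(-1, Rational(83753, 16725))) = Add(3, Rational(-83753, 16725)) = Rational(-33578, 16725) ≈ -2.0077)
W = 35987 (W = Add(450, 35537) = 35987)
Add(p, W) = Add(Rational(-33578, 16725), 35987) = Rational(601848997, 16725)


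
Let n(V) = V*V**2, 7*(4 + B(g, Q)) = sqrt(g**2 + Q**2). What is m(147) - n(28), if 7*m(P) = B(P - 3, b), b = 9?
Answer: -153668/7 + 9*sqrt(257)/49 ≈ -21950.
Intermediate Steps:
B(g, Q) = -4 + sqrt(Q**2 + g**2)/7 (B(g, Q) = -4 + sqrt(g**2 + Q**2)/7 = -4 + sqrt(Q**2 + g**2)/7)
m(P) = -4/7 + sqrt(81 + (-3 + P)**2)/49 (m(P) = (-4 + sqrt(9**2 + (P - 3)**2)/7)/7 = (-4 + sqrt(81 + (-3 + P)**2)/7)/7 = -4/7 + sqrt(81 + (-3 + P)**2)/49)
n(V) = V**3
m(147) - n(28) = (-4/7 + sqrt(81 + (-3 + 147)**2)/49) - 1*28**3 = (-4/7 + sqrt(81 + 144**2)/49) - 1*21952 = (-4/7 + sqrt(81 + 20736)/49) - 21952 = (-4/7 + sqrt(20817)/49) - 21952 = (-4/7 + (9*sqrt(257))/49) - 21952 = (-4/7 + 9*sqrt(257)/49) - 21952 = -153668/7 + 9*sqrt(257)/49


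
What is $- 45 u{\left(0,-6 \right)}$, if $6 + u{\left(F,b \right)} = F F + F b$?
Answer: $270$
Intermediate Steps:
$u{\left(F,b \right)} = -6 + F^{2} + F b$ ($u{\left(F,b \right)} = -6 + \left(F F + F b\right) = -6 + \left(F^{2} + F b\right) = -6 + F^{2} + F b$)
$- 45 u{\left(0,-6 \right)} = - 45 \left(-6 + 0^{2} + 0 \left(-6\right)\right) = - 45 \left(-6 + 0 + 0\right) = \left(-45\right) \left(-6\right) = 270$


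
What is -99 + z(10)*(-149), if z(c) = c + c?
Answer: -3079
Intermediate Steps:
z(c) = 2*c
-99 + z(10)*(-149) = -99 + (2*10)*(-149) = -99 + 20*(-149) = -99 - 2980 = -3079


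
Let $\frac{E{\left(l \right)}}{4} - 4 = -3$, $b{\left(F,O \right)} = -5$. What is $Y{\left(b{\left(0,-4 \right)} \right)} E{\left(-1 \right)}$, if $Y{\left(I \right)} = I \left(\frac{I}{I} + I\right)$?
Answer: $80$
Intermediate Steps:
$Y{\left(I \right)} = I \left(1 + I\right)$
$E{\left(l \right)} = 4$ ($E{\left(l \right)} = 16 + 4 \left(-3\right) = 16 - 12 = 4$)
$Y{\left(b{\left(0,-4 \right)} \right)} E{\left(-1 \right)} = - 5 \left(1 - 5\right) 4 = \left(-5\right) \left(-4\right) 4 = 20 \cdot 4 = 80$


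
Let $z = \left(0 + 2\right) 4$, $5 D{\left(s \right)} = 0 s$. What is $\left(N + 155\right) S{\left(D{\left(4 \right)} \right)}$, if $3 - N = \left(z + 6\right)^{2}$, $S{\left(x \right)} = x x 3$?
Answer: $0$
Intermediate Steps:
$D{\left(s \right)} = 0$ ($D{\left(s \right)} = \frac{0 s}{5} = \frac{1}{5} \cdot 0 = 0$)
$S{\left(x \right)} = 3 x^{2}$ ($S{\left(x \right)} = x^{2} \cdot 3 = 3 x^{2}$)
$z = 8$ ($z = 2 \cdot 4 = 8$)
$N = -193$ ($N = 3 - \left(8 + 6\right)^{2} = 3 - 14^{2} = 3 - 196 = -193$)
$\left(N + 155\right) S{\left(D{\left(4 \right)} \right)} = \left(-193 + 155\right) 3 \cdot 0^{2} = - 38 \cdot 3 \cdot 0 = \left(-38\right) 0 = 0$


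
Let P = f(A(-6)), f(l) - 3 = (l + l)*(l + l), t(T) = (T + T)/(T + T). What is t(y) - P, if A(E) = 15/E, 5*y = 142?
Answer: -27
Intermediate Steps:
y = 142/5 (y = (1/5)*142 = 142/5 ≈ 28.400)
t(T) = 1 (t(T) = (2*T)/((2*T)) = (2*T)*(1/(2*T)) = 1)
f(l) = 3 + 4*l**2 (f(l) = 3 + (l + l)*(l + l) = 3 + (2*l)*(2*l) = 3 + 4*l**2)
P = 28 (P = 3 + 4*(15/(-6))**2 = 3 + 4*(15*(-1/6))**2 = 3 + 4*(-5/2)**2 = 3 + 4*(25/4) = 3 + 25 = 28)
t(y) - P = 1 - 1*28 = 1 - 28 = -27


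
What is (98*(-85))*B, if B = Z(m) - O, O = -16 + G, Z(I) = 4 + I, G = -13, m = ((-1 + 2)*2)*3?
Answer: -324870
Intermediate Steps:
m = 6 (m = (1*2)*3 = 2*3 = 6)
O = -29 (O = -16 - 13 = -29)
B = 39 (B = (4 + 6) - 1*(-29) = 10 + 29 = 39)
(98*(-85))*B = (98*(-85))*39 = -8330*39 = -324870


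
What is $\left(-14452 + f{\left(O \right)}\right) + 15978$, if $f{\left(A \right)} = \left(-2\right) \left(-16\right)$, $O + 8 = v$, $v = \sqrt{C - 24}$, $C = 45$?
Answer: $1558$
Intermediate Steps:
$v = \sqrt{21}$ ($v = \sqrt{45 - 24} = \sqrt{21} \approx 4.5826$)
$O = -8 + \sqrt{21} \approx -3.4174$
$f{\left(A \right)} = 32$
$\left(-14452 + f{\left(O \right)}\right) + 15978 = \left(-14452 + 32\right) + 15978 = -14420 + 15978 = 1558$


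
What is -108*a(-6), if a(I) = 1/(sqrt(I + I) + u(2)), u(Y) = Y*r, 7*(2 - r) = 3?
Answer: -2079/134 + 1323*I*sqrt(3)/134 ≈ -15.515 + 17.101*I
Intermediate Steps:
r = 11/7 (r = 2 - 1/7*3 = 2 - 3/7 = 11/7 ≈ 1.5714)
u(Y) = 11*Y/7 (u(Y) = Y*(11/7) = 11*Y/7)
a(I) = 1/(22/7 + sqrt(2)*sqrt(I)) (a(I) = 1/(sqrt(I + I) + (11/7)*2) = 1/(sqrt(2*I) + 22/7) = 1/(sqrt(2)*sqrt(I) + 22/7) = 1/(22/7 + sqrt(2)*sqrt(I)))
-108*a(-6) = -756/(22 + 7*sqrt(2)*sqrt(-6)) = -756/(22 + 7*sqrt(2)*(I*sqrt(6))) = -756/(22 + 14*I*sqrt(3))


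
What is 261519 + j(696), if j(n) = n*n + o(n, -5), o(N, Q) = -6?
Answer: 745929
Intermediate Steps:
j(n) = -6 + n² (j(n) = n*n - 6 = n² - 6 = -6 + n²)
261519 + j(696) = 261519 + (-6 + 696²) = 261519 + (-6 + 484416) = 261519 + 484410 = 745929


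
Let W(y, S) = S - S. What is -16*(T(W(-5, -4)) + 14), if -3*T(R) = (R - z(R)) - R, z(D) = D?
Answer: -224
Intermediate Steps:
W(y, S) = 0
T(R) = R/3 (T(R) = -((R - R) - R)/3 = -(0 - R)/3 = -(-1)*R/3 = R/3)
-16*(T(W(-5, -4)) + 14) = -16*((⅓)*0 + 14) = -16*(0 + 14) = -16*14 = -224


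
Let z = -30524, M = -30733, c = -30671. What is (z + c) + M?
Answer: -91928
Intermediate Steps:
(z + c) + M = (-30524 - 30671) - 30733 = -61195 - 30733 = -91928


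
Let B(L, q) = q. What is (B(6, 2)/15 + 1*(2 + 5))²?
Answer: 11449/225 ≈ 50.884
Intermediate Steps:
(B(6, 2)/15 + 1*(2 + 5))² = (2/15 + 1*(2 + 5))² = (2*(1/15) + 1*7)² = (2/15 + 7)² = (107/15)² = 11449/225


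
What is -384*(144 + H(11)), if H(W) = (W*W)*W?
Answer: -566400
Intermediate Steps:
H(W) = W³ (H(W) = W²*W = W³)
-384*(144 + H(11)) = -384*(144 + 11³) = -384*(144 + 1331) = -384*1475 = -566400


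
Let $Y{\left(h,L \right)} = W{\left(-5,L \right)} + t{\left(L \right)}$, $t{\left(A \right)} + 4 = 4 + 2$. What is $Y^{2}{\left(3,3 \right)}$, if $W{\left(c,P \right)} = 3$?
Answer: $25$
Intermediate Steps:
$t{\left(A \right)} = 2$ ($t{\left(A \right)} = -4 + \left(4 + 2\right) = -4 + 6 = 2$)
$Y{\left(h,L \right)} = 5$ ($Y{\left(h,L \right)} = 3 + 2 = 5$)
$Y^{2}{\left(3,3 \right)} = 5^{2} = 25$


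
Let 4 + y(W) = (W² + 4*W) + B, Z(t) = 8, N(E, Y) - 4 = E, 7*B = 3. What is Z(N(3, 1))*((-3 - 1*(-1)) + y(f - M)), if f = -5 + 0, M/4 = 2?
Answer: 6240/7 ≈ 891.43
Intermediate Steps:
B = 3/7 (B = (⅐)*3 = 3/7 ≈ 0.42857)
N(E, Y) = 4 + E
M = 8 (M = 4*2 = 8)
f = -5
y(W) = -25/7 + W² + 4*W (y(W) = -4 + ((W² + 4*W) + 3/7) = -4 + (3/7 + W² + 4*W) = -25/7 + W² + 4*W)
Z(N(3, 1))*((-3 - 1*(-1)) + y(f - M)) = 8*((-3 - 1*(-1)) + (-25/7 + (-5 - 1*8)² + 4*(-5 - 1*8))) = 8*((-3 + 1) + (-25/7 + (-5 - 8)² + 4*(-5 - 8))) = 8*(-2 + (-25/7 + (-13)² + 4*(-13))) = 8*(-2 + (-25/7 + 169 - 52)) = 8*(-2 + 794/7) = 8*(780/7) = 6240/7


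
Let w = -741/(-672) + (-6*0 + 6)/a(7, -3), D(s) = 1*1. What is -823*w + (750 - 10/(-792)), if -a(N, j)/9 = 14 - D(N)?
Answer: -33235775/288288 ≈ -115.29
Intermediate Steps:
D(s) = 1
a(N, j) = -117 (a(N, j) = -9*(14 - 1*1) = -9*(14 - 1) = -9*13 = -117)
w = 9185/8736 (w = -741/(-672) + (-6*0 + 6)/(-117) = -741*(-1/672) + (0 + 6)*(-1/117) = 247/224 + 6*(-1/117) = 247/224 - 2/39 = 9185/8736 ≈ 1.0514)
-823*w + (750 - 10/(-792)) = -823*9185/8736 + (750 - 10/(-792)) = -7559255/8736 + (750 - 10*(-1)/792) = -7559255/8736 + (750 - 1*(-5/396)) = -7559255/8736 + (750 + 5/396) = -7559255/8736 + 297005/396 = -33235775/288288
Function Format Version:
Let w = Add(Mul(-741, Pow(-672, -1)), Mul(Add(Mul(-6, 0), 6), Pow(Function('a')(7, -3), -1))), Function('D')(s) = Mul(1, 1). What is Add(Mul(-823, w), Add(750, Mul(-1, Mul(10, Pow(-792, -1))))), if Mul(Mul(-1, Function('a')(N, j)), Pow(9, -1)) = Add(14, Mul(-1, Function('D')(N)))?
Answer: Rational(-33235775, 288288) ≈ -115.29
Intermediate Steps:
Function('D')(s) = 1
Function('a')(N, j) = -117 (Function('a')(N, j) = Mul(-9, Add(14, Mul(-1, 1))) = Mul(-9, Add(14, -1)) = Mul(-9, 13) = -117)
w = Rational(9185, 8736) (w = Add(Mul(-741, Pow(-672, -1)), Mul(Add(Mul(-6, 0), 6), Pow(-117, -1))) = Add(Mul(-741, Rational(-1, 672)), Mul(Add(0, 6), Rational(-1, 117))) = Add(Rational(247, 224), Mul(6, Rational(-1, 117))) = Add(Rational(247, 224), Rational(-2, 39)) = Rational(9185, 8736) ≈ 1.0514)
Add(Mul(-823, w), Add(750, Mul(-1, Mul(10, Pow(-792, -1))))) = Add(Mul(-823, Rational(9185, 8736)), Add(750, Mul(-1, Mul(10, Pow(-792, -1))))) = Add(Rational(-7559255, 8736), Add(750, Mul(-1, Mul(10, Rational(-1, 792))))) = Add(Rational(-7559255, 8736), Add(750, Mul(-1, Rational(-5, 396)))) = Add(Rational(-7559255, 8736), Add(750, Rational(5, 396))) = Add(Rational(-7559255, 8736), Rational(297005, 396)) = Rational(-33235775, 288288)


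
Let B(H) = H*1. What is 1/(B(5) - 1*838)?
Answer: -1/833 ≈ -0.0012005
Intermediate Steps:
B(H) = H
1/(B(5) - 1*838) = 1/(5 - 1*838) = 1/(5 - 838) = 1/(-833) = -1/833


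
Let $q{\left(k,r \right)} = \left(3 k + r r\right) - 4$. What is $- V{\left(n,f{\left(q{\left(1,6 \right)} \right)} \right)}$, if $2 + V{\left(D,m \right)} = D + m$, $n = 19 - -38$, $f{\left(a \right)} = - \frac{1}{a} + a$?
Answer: $- \frac{3149}{35} \approx -89.971$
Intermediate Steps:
$q{\left(k,r \right)} = -4 + r^{2} + 3 k$ ($q{\left(k,r \right)} = \left(3 k + r^{2}\right) - 4 = \left(r^{2} + 3 k\right) - 4 = -4 + r^{2} + 3 k$)
$f{\left(a \right)} = a - \frac{1}{a}$
$n = 57$ ($n = 19 + 38 = 57$)
$V{\left(D,m \right)} = -2 + D + m$ ($V{\left(D,m \right)} = -2 + \left(D + m\right) = -2 + D + m$)
$- V{\left(n,f{\left(q{\left(1,6 \right)} \right)} \right)} = - (-2 + 57 + \left(\left(-4 + 6^{2} + 3 \cdot 1\right) - \frac{1}{-4 + 6^{2} + 3 \cdot 1}\right)) = - (-2 + 57 + \left(\left(-4 + 36 + 3\right) - \frac{1}{-4 + 36 + 3}\right)) = - (-2 + 57 + \left(35 - \frac{1}{35}\right)) = - (-2 + 57 + \frac{1224}{35}) = \left(-1\right) \frac{3149}{35} = - \frac{3149}{35}$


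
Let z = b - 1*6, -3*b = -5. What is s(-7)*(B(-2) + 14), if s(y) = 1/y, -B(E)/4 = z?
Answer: -94/21 ≈ -4.4762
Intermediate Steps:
b = 5/3 (b = -⅓*(-5) = 5/3 ≈ 1.6667)
z = -13/3 (z = 5/3 - 1*6 = 5/3 - 6 = -13/3 ≈ -4.3333)
B(E) = 52/3 (B(E) = -4*(-13/3) = 52/3)
s(y) = 1/y
s(-7)*(B(-2) + 14) = (52/3 + 14)/(-7) = -⅐*94/3 = -94/21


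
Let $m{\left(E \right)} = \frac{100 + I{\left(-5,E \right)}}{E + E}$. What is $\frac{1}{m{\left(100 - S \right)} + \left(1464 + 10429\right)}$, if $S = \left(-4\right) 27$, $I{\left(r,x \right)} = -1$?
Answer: $\frac{416}{4947587} \approx 8.4081 \cdot 10^{-5}$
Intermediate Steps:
$S = -108$
$m{\left(E \right)} = \frac{99}{2 E}$ ($m{\left(E \right)} = \frac{100 - 1}{E + E} = \frac{99}{2 E}$)
$\frac{1}{m{\left(100 - S \right)} + \left(1464 + 10429\right)} = \frac{1}{\frac{99}{2 \left(100 - -108\right)} + \left(1464 + 10429\right)} = \frac{1}{\frac{99}{2 \left(100 + 108\right)} + 11893} = \frac{1}{\frac{99}{2 \cdot 208} + 11893} = \frac{1}{\frac{99}{2} \cdot \frac{1}{208} + 11893} = \frac{1}{\frac{99}{416} + 11893} = \frac{1}{\frac{4947587}{416}} = \frac{416}{4947587}$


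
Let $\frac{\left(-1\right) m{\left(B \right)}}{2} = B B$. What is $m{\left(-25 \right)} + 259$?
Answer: $-991$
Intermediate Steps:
$m{\left(B \right)} = - 2 B^{2}$ ($m{\left(B \right)} = - 2 B B = - 2 B^{2}$)
$m{\left(-25 \right)} + 259 = - 2 \left(-25\right)^{2} + 259 = \left(-2\right) 625 + 259 = -1250 + 259 = -991$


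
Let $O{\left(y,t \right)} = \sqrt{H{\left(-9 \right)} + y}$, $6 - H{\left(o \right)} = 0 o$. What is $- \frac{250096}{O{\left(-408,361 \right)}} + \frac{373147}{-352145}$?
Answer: $- \frac{373147}{352145} + \frac{125048 i \sqrt{402}}{201} \approx -1.0596 + 12474.0 i$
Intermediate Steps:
$H{\left(o \right)} = 6$ ($H{\left(o \right)} = 6 - 0 o = 6 - 0 = 6 + 0 = 6$)
$O{\left(y,t \right)} = \sqrt{6 + y}$
$- \frac{250096}{O{\left(-408,361 \right)}} + \frac{373147}{-352145} = - \frac{250096}{\sqrt{6 - 408}} + \frac{373147}{-352145} = - \frac{250096}{\sqrt{-402}} + 373147 \left(- \frac{1}{352145}\right) = - \frac{250096}{i \sqrt{402}} - \frac{373147}{352145} = - 250096 \left(- \frac{i \sqrt{402}}{402}\right) - \frac{373147}{352145} = \frac{125048 i \sqrt{402}}{201} - \frac{373147}{352145} = - \frac{373147}{352145} + \frac{125048 i \sqrt{402}}{201}$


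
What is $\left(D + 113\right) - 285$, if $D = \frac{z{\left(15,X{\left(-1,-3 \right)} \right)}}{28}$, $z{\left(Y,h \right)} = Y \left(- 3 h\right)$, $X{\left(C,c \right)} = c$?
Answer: $- \frac{4681}{28} \approx -167.18$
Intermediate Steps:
$z{\left(Y,h \right)} = - 3 Y h$
$D = \frac{135}{28}$ ($D = \frac{\left(-3\right) 15 \left(-3\right)}{28} = 135 \cdot \frac{1}{28} = \frac{135}{28} \approx 4.8214$)
$\left(D + 113\right) - 285 = \left(\frac{135}{28} + 113\right) - 285 = \frac{3299}{28} - 285 = - \frac{4681}{28}$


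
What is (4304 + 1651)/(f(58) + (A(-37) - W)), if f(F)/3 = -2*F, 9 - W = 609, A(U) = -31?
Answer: 5955/221 ≈ 26.946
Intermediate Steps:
W = -600 (W = 9 - 1*609 = 9 - 609 = -600)
f(F) = -6*F (f(F) = 3*(-2*F) = -6*F)
(4304 + 1651)/(f(58) + (A(-37) - W)) = (4304 + 1651)/(-6*58 + (-31 - 1*(-600))) = 5955/(-348 + (-31 + 600)) = 5955/(-348 + 569) = 5955/221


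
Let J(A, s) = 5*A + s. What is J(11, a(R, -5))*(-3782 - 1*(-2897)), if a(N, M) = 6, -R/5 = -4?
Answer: -53985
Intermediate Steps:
R = 20 (R = -5*(-4) = 20)
J(A, s) = s + 5*A
J(11, a(R, -5))*(-3782 - 1*(-2897)) = (6 + 5*11)*(-3782 - 1*(-2897)) = (6 + 55)*(-3782 + 2897) = 61*(-885) = -53985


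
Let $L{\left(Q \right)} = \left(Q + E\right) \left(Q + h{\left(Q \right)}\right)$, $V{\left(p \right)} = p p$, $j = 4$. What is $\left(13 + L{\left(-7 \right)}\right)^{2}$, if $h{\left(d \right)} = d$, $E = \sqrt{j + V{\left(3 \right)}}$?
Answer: $14869 - 3108 \sqrt{13} \approx 3662.9$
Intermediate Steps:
$V{\left(p \right)} = p^{2}$
$E = \sqrt{13}$ ($E = \sqrt{4 + 3^{2}} = \sqrt{4 + 9} = \sqrt{13} \approx 3.6056$)
$L{\left(Q \right)} = 2 Q \left(Q + \sqrt{13}\right)$ ($L{\left(Q \right)} = \left(Q + \sqrt{13}\right) \left(Q + Q\right) = \left(Q + \sqrt{13}\right) 2 Q = 2 Q \left(Q + \sqrt{13}\right)$)
$\left(13 + L{\left(-7 \right)}\right)^{2} = \left(13 + 2 \left(-7\right) \left(-7 + \sqrt{13}\right)\right)^{2} = \left(13 + \left(98 - 14 \sqrt{13}\right)\right)^{2} = \left(111 - 14 \sqrt{13}\right)^{2}$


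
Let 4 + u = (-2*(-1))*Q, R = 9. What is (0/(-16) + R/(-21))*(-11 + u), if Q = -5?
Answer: 75/7 ≈ 10.714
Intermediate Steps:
u = -14 (u = -4 - 2*(-1)*(-5) = -4 + 2*(-5) = -4 - 10 = -14)
(0/(-16) + R/(-21))*(-11 + u) = (0/(-16) + 9/(-21))*(-11 - 14) = (0*(-1/16) + 9*(-1/21))*(-25) = (0 - 3/7)*(-25) = -3/7*(-25) = 75/7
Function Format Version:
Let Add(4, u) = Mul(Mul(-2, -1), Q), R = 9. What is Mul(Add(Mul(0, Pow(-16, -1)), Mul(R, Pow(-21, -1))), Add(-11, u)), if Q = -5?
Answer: Rational(75, 7) ≈ 10.714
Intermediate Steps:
u = -14 (u = Add(-4, Mul(Mul(-2, -1), -5)) = Add(-4, Mul(2, -5)) = Add(-4, -10) = -14)
Mul(Add(Mul(0, Pow(-16, -1)), Mul(R, Pow(-21, -1))), Add(-11, u)) = Mul(Add(Mul(0, Pow(-16, -1)), Mul(9, Pow(-21, -1))), Add(-11, -14)) = Mul(Add(Mul(0, Rational(-1, 16)), Mul(9, Rational(-1, 21))), -25) = Mul(Add(0, Rational(-3, 7)), -25) = Mul(Rational(-3, 7), -25) = Rational(75, 7)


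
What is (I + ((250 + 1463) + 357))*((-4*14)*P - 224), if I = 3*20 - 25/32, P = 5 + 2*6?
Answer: -10015845/4 ≈ -2.5040e+6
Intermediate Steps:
P = 17 (P = 5 + 12 = 17)
I = 1895/32 (I = 60 - 25*1/32 = 60 - 25/32 = 1895/32 ≈ 59.219)
(I + ((250 + 1463) + 357))*((-4*14)*P - 224) = (1895/32 + ((250 + 1463) + 357))*(-4*14*17 - 224) = (1895/32 + (1713 + 357))*(-56*17 - 224) = (1895/32 + 2070)*(-952 - 224) = (68135/32)*(-1176) = -10015845/4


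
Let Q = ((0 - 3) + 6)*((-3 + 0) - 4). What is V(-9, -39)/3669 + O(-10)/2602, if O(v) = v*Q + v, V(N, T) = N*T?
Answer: 274517/1591123 ≈ 0.17253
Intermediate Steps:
Q = -21 (Q = (-3 + 6)*(-3 - 4) = 3*(-7) = -21)
O(v) = -20*v (O(v) = v*(-21) + v = -21*v + v = -20*v)
V(-9, -39)/3669 + O(-10)/2602 = -9*(-39)/3669 - 20*(-10)/2602 = 351*(1/3669) + 200*(1/2602) = 117/1223 + 100/1301 = 274517/1591123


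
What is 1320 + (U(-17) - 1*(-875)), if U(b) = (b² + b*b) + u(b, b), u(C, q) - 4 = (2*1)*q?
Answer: 2743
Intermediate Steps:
u(C, q) = 4 + 2*q (u(C, q) = 4 + (2*1)*q = 4 + 2*q)
U(b) = 4 + 2*b + 2*b² (U(b) = (b² + b*b) + (4 + 2*b) = (b² + b²) + (4 + 2*b) = 2*b² + (4 + 2*b) = 4 + 2*b + 2*b²)
1320 + (U(-17) - 1*(-875)) = 1320 + ((4 + 2*(-17) + 2*(-17)²) - 1*(-875)) = 1320 + ((4 - 34 + 2*289) + 875) = 1320 + ((4 - 34 + 578) + 875) = 1320 + (548 + 875) = 1320 + 1423 = 2743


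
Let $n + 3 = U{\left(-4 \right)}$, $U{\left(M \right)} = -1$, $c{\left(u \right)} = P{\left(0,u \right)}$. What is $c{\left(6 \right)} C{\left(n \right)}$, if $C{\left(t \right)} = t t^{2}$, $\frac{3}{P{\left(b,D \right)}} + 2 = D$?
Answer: $-48$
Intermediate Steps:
$P{\left(b,D \right)} = \frac{3}{-2 + D}$
$c{\left(u \right)} = \frac{3}{-2 + u}$
$n = -4$ ($n = -3 - 1 = -4$)
$C{\left(t \right)} = t^{3}$
$c{\left(6 \right)} C{\left(n \right)} = \frac{3}{-2 + 6} \left(-4\right)^{3} = \frac{3}{4} \left(-64\right) = -48$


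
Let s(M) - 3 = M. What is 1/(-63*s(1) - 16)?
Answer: -1/268 ≈ -0.0037313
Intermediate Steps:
s(M) = 3 + M
1/(-63*s(1) - 16) = 1/(-63*(3 + 1) - 16) = 1/(-63*4 - 16) = 1/(-252 - 16) = 1/(-268) = -1/268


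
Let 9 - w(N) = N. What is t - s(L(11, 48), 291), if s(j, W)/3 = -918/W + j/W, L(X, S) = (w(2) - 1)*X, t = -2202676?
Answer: -213658720/97 ≈ -2.2027e+6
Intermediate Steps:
w(N) = 9 - N
L(X, S) = 6*X (L(X, S) = ((9 - 1*2) - 1)*X = ((9 - 2) - 1)*X = (7 - 1)*X = 6*X)
s(j, W) = -2754/W + 3*j/W (s(j, W) = 3*(-918/W + j/W) = -2754/W + 3*j/W)
t - s(L(11, 48), 291) = -2202676 - 3*(-918 + 6*11)/291 = -2202676 - 3*(-918 + 66)/291 = -2202676 - 3*(-852)/291 = -2202676 - 1*(-852/97) = -2202676 + 852/97 = -213658720/97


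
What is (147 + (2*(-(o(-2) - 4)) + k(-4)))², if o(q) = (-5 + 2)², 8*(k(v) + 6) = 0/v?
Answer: 17161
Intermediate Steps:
k(v) = -6 (k(v) = -6 + (0/v)/8 = -6 + (⅛)*0 = -6 + 0 = -6)
o(q) = 9 (o(q) = (-3)² = 9)
(147 + (2*(-(o(-2) - 4)) + k(-4)))² = (147 + (2*(-(9 - 4)) - 6))² = (147 + (2*(-1*5) - 6))² = (147 + (2*(-5) - 6))² = (147 + (-10 - 6))² = (147 - 16)² = 131² = 17161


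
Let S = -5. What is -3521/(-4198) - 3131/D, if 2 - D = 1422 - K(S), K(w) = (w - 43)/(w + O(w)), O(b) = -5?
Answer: 45317143/14852524 ≈ 3.0511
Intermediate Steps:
K(w) = (-43 + w)/(-5 + w) (K(w) = (w - 43)/(w - 5) = (-43 + w)/(-5 + w))
D = -7076/5 (D = 2 - (1422 - (-43 - 5)/(-5 - 5)) = 2 - (1422 - (-48)/(-10)) = 2 - (1422 - (-1)*(-48)/10) = 2 - (1422 - 1*24/5) = 2 - (1422 - 24/5) = 2 - 1*7086/5 = 2 - 7086/5 = -7076/5 ≈ -1415.2)
-3521/(-4198) - 3131/D = -3521/(-4198) - 3131/(-7076/5) = -3521*(-1/4198) - 3131*(-5/7076) = 3521/4198 + 15655/7076 = 45317143/14852524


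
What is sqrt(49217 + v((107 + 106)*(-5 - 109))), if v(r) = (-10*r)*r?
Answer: I*sqrt(5896106023) ≈ 76786.0*I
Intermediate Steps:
v(r) = -10*r**2
sqrt(49217 + v((107 + 106)*(-5 - 109))) = sqrt(49217 - 10*(-5 - 109)**2*(107 + 106)**2) = sqrt(49217 - 10*(213*(-114))**2) = sqrt(49217 - 10*(-24282)**2) = sqrt(49217 - 10*589615524) = sqrt(49217 - 5896155240) = sqrt(-5896106023) = I*sqrt(5896106023)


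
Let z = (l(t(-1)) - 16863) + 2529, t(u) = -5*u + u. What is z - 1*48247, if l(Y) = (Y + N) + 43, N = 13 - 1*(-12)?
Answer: -62509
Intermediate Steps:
N = 25 (N = 13 + 12 = 25)
t(u) = -4*u
l(Y) = 68 + Y (l(Y) = (Y + 25) + 43 = (25 + Y) + 43 = 68 + Y)
z = -14262 (z = ((68 - 4*(-1)) - 16863) + 2529 = ((68 + 4) - 16863) + 2529 = (72 - 16863) + 2529 = -16791 + 2529 = -14262)
z - 1*48247 = -14262 - 1*48247 = -14262 - 48247 = -62509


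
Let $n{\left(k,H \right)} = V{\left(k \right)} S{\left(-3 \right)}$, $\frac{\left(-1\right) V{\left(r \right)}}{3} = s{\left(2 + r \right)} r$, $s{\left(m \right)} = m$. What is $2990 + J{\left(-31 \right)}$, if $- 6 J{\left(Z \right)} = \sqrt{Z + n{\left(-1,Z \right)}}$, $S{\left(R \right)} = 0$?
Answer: $2990 - \frac{i \sqrt{31}}{6} \approx 2990.0 - 0.92796 i$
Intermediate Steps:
$V{\left(r \right)} = - 3 r \left(2 + r\right)$ ($V{\left(r \right)} = - 3 \left(2 + r\right) r = - 3 r \left(2 + r\right)$)
$n{\left(k,H \right)} = 0$ ($n{\left(k,H \right)} = - 3 k \left(2 + k\right) 0 = 0$)
$J{\left(Z \right)} = - \frac{\sqrt{Z}}{6}$ ($J{\left(Z \right)} = - \frac{\sqrt{Z + 0}}{6} = - \frac{\sqrt{Z}}{6}$)
$2990 + J{\left(-31 \right)} = 2990 - \frac{\sqrt{-31}}{6} = 2990 - \frac{i \sqrt{31}}{6}$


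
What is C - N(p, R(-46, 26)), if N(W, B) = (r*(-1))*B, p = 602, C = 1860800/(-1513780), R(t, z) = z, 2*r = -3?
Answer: -3044911/75689 ≈ -40.229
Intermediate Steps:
r = -3/2 (r = (½)*(-3) = -3/2 ≈ -1.5000)
C = -93040/75689 (C = 1860800*(-1/1513780) = -93040/75689 ≈ -1.2292)
N(W, B) = 3*B/2 (N(W, B) = (-3/2*(-1))*B = 3*B/2)
C - N(p, R(-46, 26)) = -93040/75689 - 3*26/2 = -93040/75689 - 1*39 = -93040/75689 - 39 = -3044911/75689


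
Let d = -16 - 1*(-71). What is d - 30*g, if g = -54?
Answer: 1675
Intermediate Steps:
d = 55 (d = -16 + 71 = 55)
d - 30*g = 55 - 30*(-54) = 55 + 1620 = 1675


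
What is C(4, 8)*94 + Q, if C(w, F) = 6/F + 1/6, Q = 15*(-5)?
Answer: 67/6 ≈ 11.167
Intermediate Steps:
Q = -75
C(w, F) = 1/6 + 6/F (C(w, F) = 6/F + 1*(1/6) = 6/F + 1/6 = 1/6 + 6/F)
C(4, 8)*94 + Q = ((1/6)*(36 + 8)/8)*94 - 75 = ((1/6)*(1/8)*44)*94 - 75 = (11/12)*94 - 75 = 517/6 - 75 = 67/6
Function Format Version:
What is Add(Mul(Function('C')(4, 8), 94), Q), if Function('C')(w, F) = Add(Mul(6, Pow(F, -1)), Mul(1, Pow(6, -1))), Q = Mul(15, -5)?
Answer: Rational(67, 6) ≈ 11.167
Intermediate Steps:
Q = -75
Function('C')(w, F) = Add(Rational(1, 6), Mul(6, Pow(F, -1))) (Function('C')(w, F) = Add(Mul(6, Pow(F, -1)), Mul(1, Rational(1, 6))) = Add(Mul(6, Pow(F, -1)), Rational(1, 6)) = Add(Rational(1, 6), Mul(6, Pow(F, -1))))
Add(Mul(Function('C')(4, 8), 94), Q) = Add(Mul(Mul(Rational(1, 6), Pow(8, -1), Add(36, 8)), 94), -75) = Add(Mul(Mul(Rational(1, 6), Rational(1, 8), 44), 94), -75) = Add(Mul(Rational(11, 12), 94), -75) = Add(Rational(517, 6), -75) = Rational(67, 6)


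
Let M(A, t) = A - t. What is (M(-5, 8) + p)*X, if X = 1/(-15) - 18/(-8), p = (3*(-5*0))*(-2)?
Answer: -1703/60 ≈ -28.383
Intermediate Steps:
p = 0 (p = (3*0)*(-2) = 0*(-2) = 0)
X = 131/60 (X = 1*(-1/15) - 18*(-1/8) = -1/15 + 9/4 = 131/60 ≈ 2.1833)
(M(-5, 8) + p)*X = ((-5 - 1*8) + 0)*(131/60) = ((-5 - 8) + 0)*(131/60) = (-13 + 0)*(131/60) = -13*131/60 = -1703/60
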